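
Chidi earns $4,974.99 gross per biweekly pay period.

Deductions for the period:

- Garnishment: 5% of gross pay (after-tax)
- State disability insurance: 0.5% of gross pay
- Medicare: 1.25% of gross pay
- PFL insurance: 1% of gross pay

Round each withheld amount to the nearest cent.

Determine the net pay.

$4,589.43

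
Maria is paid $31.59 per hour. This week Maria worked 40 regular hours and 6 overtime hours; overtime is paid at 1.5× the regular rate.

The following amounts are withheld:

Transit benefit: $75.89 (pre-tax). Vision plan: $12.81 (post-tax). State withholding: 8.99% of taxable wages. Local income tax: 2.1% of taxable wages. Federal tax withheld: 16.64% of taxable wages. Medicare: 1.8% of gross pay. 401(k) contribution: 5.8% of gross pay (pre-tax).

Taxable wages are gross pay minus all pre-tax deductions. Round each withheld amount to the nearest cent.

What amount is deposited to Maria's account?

$958.28

Regular pay: 40 × $31.59 = $1263.60
Overtime pay: 6 × $31.59 × 1.5 = $284.31
Gross pay = $1263.60 + $284.31 = $1547.91
Transit benefit: $75.89
401(k) contribution: $1547.91 × 0.058 = $89.78
Pre-tax total = $75.89 + $89.78 = $165.67
Taxable wages = $1547.91 − $165.67 = $1382.24
State withholding: $1382.24 × 0.0899 = $124.26
Federal tax withheld: $1382.24 × 0.1664 = $230.00
Local income tax: $1382.24 × 0.021 = $29.03
Medicare: $1547.91 × 0.018 = $27.86
Vision plan: $12.81
Total deductions = $75.89 + $89.78 + $124.26 + $230.00 + $29.03 + $27.86 + $12.81 = $589.63
Net pay = $1547.91 − $589.63 = $958.28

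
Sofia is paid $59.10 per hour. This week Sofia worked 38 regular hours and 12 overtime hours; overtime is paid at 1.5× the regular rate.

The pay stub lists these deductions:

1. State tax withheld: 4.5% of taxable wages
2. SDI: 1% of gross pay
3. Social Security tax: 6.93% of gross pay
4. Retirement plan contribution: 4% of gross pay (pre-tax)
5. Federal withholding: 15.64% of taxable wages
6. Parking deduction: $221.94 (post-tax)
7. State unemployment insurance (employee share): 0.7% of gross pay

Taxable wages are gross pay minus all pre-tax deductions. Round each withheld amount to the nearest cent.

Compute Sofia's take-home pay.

$2,029.76

Regular pay: 38 × $59.10 = $2,245.80
Overtime pay: 12 × $59.10 × 1.5 = $1,063.80
Gross pay = $2,245.80 + $1,063.80 = $3,309.60
Retirement plan contribution: $3,309.60 × 0.04 = $132.38
Taxable wages = $3,309.60 − $132.38 = $3,177.22
State tax withheld: $3,177.22 × 0.045 = $142.97
Federal withholding: $3,177.22 × 0.1564 = $496.92
Social Security tax: $3,309.60 × 0.0693 = $229.36
SDI: $3,309.60 × 0.01 = $33.10
State unemployment insurance (employee share): $3,309.60 × 0.007 = $23.17
Parking deduction: $221.94
Total deductions = $132.38 + $142.97 + $496.92 + $229.36 + $33.10 + $23.17 + $221.94 = $1,279.84
Net pay = $3,309.60 − $1,279.84 = $2,029.76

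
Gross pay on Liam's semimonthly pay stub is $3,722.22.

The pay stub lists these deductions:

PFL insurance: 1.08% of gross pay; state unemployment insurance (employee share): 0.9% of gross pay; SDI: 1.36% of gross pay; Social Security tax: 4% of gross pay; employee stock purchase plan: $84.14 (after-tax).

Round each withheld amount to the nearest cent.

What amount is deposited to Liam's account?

PFL insurance: $3,722.22 × 0.0108 = $40.20
SDI: $3,722.22 × 0.0136 = $50.62
State unemployment insurance (employee share): $3,722.22 × 0.009 = $33.50
Social Security tax: $3,722.22 × 0.04 = $148.89
Employee stock purchase plan: $84.14
Total deductions = $40.20 + $50.62 + $33.50 + $148.89 + $84.14 = $357.35
Net pay = $3,722.22 − $357.35 = $3,364.87

$3,364.87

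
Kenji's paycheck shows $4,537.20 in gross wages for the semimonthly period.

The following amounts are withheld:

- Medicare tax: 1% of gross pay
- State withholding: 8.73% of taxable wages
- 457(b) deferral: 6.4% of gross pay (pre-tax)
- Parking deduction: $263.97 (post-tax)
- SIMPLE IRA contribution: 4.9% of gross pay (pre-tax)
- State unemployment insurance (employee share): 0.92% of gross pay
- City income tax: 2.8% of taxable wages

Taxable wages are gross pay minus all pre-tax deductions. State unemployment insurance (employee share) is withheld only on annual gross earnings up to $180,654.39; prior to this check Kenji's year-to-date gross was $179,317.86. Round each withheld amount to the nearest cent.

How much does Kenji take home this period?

$3,238.83

SIMPLE IRA contribution: $4,537.20 × 0.049 = $222.32
457(b) deferral: $4,537.20 × 0.064 = $290.38
Pre-tax total = $222.32 + $290.38 = $512.70
Taxable wages = $4,537.20 − $512.70 = $4,024.50
City income tax: $4,024.50 × 0.028 = $112.69
State withholding: $4,024.50 × 0.0873 = $351.34
State unemployment insurance (employee share): only $180,654.39 − $179,317.86 = $1,336.53 of this check is subject → $1,336.53 × 0.0092 = $12.30
Medicare tax: $4,537.20 × 0.01 = $45.37
Parking deduction: $263.97
Total deductions = $222.32 + $290.38 + $112.69 + $351.34 + $12.30 + $45.37 + $263.97 = $1,298.37
Net pay = $4,537.20 − $1,298.37 = $3,238.83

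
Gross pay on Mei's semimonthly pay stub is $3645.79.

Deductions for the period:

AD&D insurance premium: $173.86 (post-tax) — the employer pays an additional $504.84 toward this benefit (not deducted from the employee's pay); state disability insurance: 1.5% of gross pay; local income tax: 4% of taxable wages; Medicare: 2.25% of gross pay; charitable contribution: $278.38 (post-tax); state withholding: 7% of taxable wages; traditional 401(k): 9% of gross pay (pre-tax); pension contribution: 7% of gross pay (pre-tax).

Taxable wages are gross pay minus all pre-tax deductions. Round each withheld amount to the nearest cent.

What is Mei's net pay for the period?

$2136.63

Traditional 401(k): $3645.79 × 0.09 = $328.12
Pension contribution: $3645.79 × 0.07 = $255.21
Pre-tax total = $328.12 + $255.21 = $583.33
Taxable wages = $3645.79 − $583.33 = $3062.46
Local income tax: $3062.46 × 0.04 = $122.50
State withholding: $3062.46 × 0.07 = $214.37
Medicare: $3645.79 × 0.0225 = $82.03
State disability insurance: $3645.79 × 0.015 = $54.69
Charitable contribution: $278.38
AD&D insurance premium: $173.86
(Employer's $504.84 toward AD&D insurance premium is not withheld from the employee.)
Total deductions = $328.12 + $255.21 + $122.50 + $214.37 + $82.03 + $54.69 + $278.38 + $173.86 = $1509.16
Net pay = $3645.79 − $1509.16 = $2136.63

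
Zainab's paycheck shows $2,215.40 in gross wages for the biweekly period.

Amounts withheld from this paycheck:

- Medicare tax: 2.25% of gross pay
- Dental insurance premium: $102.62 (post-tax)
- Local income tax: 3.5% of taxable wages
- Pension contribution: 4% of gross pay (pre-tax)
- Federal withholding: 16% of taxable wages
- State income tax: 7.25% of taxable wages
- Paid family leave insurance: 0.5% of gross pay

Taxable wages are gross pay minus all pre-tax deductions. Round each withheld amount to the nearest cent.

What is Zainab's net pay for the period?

Pension contribution: $2,215.40 × 0.04 = $88.62
Taxable wages = $2,215.40 − $88.62 = $2,126.78
Federal withholding: $2,126.78 × 0.16 = $340.28
Local income tax: $2,126.78 × 0.035 = $74.44
State income tax: $2,126.78 × 0.0725 = $154.19
Medicare tax: $2,215.40 × 0.0225 = $49.85
Paid family leave insurance: $2,215.40 × 0.005 = $11.08
Dental insurance premium: $102.62
Total deductions = $88.62 + $340.28 + $74.44 + $154.19 + $49.85 + $11.08 + $102.62 = $821.08
Net pay = $2,215.40 − $821.08 = $1,394.32

$1,394.32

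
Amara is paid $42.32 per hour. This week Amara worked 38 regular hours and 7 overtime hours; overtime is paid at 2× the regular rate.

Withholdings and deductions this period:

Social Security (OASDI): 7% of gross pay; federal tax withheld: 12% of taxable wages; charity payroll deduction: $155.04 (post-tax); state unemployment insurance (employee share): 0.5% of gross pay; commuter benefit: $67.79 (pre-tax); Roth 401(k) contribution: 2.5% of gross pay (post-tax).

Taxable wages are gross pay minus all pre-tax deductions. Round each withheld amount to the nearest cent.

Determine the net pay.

$1501.81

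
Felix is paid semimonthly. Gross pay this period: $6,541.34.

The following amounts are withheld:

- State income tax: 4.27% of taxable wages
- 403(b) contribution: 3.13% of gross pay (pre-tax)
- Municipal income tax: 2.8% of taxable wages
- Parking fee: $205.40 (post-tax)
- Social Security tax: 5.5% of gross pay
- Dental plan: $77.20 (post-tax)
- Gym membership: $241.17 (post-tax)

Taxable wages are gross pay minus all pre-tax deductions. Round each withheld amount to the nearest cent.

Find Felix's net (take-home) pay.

403(b) contribution: $6,541.34 × 0.0313 = $204.74
Taxable wages = $6,541.34 − $204.74 = $6,336.60
State income tax: $6,336.60 × 0.0427 = $270.57
Municipal income tax: $6,336.60 × 0.028 = $177.42
Social Security tax: $6,541.34 × 0.055 = $359.77
Dental plan: $77.20
Gym membership: $241.17
Parking fee: $205.40
Total deductions = $204.74 + $270.57 + $177.42 + $359.77 + $77.20 + $241.17 + $205.40 = $1,536.27
Net pay = $6,541.34 − $1,536.27 = $5,005.07

$5,005.07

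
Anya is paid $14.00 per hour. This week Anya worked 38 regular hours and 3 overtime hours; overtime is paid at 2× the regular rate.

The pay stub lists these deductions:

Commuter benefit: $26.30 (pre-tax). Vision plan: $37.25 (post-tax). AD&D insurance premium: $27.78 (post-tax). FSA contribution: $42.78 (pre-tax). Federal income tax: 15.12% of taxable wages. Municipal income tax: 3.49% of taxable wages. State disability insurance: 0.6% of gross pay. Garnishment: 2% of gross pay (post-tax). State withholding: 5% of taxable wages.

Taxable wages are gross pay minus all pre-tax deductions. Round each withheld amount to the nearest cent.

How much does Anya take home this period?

$336.74

Regular pay: 38 × $14.00 = $532.00
Overtime pay: 3 × $14.00 × 2 = $84.00
Gross pay = $532.00 + $84.00 = $616.00
FSA contribution: $42.78
Commuter benefit: $26.30
Pre-tax total = $42.78 + $26.30 = $69.08
Taxable wages = $616.00 − $69.08 = $546.92
Federal income tax: $546.92 × 0.1512 = $82.69
State withholding: $546.92 × 0.05 = $27.35
Municipal income tax: $546.92 × 0.0349 = $19.09
State disability insurance: $616.00 × 0.006 = $3.70
Garnishment: $616.00 × 0.02 = $12.32
AD&D insurance premium: $27.78
Vision plan: $37.25
Total deductions = $42.78 + $26.30 + $82.69 + $27.35 + $19.09 + $3.70 + $12.32 + $27.78 + $37.25 = $279.26
Net pay = $616.00 − $279.26 = $336.74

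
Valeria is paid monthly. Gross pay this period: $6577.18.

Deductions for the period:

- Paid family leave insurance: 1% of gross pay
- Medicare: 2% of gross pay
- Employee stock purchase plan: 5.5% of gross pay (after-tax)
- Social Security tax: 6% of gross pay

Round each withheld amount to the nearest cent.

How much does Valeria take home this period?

Social Security tax: $6577.18 × 0.06 = $394.63
Medicare: $6577.18 × 0.02 = $131.54
Paid family leave insurance: $6577.18 × 0.01 = $65.77
Employee stock purchase plan: $6577.18 × 0.055 = $361.74
Total deductions = $394.63 + $131.54 + $65.77 + $361.74 = $953.68
Net pay = $6577.18 − $953.68 = $5623.50

$5623.50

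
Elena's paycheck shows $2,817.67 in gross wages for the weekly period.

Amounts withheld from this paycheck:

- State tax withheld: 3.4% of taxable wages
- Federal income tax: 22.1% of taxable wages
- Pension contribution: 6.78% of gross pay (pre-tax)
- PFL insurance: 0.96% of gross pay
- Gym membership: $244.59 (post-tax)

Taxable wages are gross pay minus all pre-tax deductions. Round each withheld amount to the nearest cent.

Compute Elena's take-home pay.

$1,685.19

Pension contribution: $2,817.67 × 0.0678 = $191.04
Taxable wages = $2,817.67 − $191.04 = $2,626.63
State tax withheld: $2,626.63 × 0.034 = $89.31
Federal income tax: $2,626.63 × 0.221 = $580.49
PFL insurance: $2,817.67 × 0.0096 = $27.05
Gym membership: $244.59
Total deductions = $191.04 + $89.31 + $580.49 + $27.05 + $244.59 = $1,132.48
Net pay = $2,817.67 − $1,132.48 = $1,685.19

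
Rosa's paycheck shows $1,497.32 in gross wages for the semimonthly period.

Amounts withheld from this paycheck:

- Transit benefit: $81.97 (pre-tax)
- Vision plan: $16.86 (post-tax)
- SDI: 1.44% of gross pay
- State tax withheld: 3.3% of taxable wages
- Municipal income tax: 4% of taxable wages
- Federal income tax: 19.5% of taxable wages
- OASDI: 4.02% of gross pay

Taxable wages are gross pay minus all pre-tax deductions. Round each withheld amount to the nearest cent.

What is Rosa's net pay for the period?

$937.43

Transit benefit: $81.97
Taxable wages = $1,497.32 − $81.97 = $1,415.35
State tax withheld: $1,415.35 × 0.033 = $46.71
Municipal income tax: $1,415.35 × 0.04 = $56.61
Federal income tax: $1,415.35 × 0.195 = $275.99
OASDI: $1,497.32 × 0.0402 = $60.19
SDI: $1,497.32 × 0.0144 = $21.56
Vision plan: $16.86
Total deductions = $81.97 + $46.71 + $56.61 + $275.99 + $60.19 + $21.56 + $16.86 = $559.89
Net pay = $1,497.32 − $559.89 = $937.43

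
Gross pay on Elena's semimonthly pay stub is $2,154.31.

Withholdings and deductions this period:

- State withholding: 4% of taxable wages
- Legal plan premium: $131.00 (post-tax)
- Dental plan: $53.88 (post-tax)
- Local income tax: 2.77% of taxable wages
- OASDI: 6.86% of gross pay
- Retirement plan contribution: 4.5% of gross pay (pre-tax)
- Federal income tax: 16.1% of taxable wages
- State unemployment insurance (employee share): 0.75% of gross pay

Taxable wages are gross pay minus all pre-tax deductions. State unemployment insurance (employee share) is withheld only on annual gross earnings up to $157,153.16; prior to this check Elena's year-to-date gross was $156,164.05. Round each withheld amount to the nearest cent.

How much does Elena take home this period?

$1,246.76

Retirement plan contribution: $2,154.31 × 0.045 = $96.94
Taxable wages = $2,154.31 − $96.94 = $2,057.37
State withholding: $2,057.37 × 0.04 = $82.29
Federal income tax: $2,057.37 × 0.161 = $331.24
Local income tax: $2,057.37 × 0.0277 = $56.99
OASDI: $2,154.31 × 0.0686 = $147.79
State unemployment insurance (employee share): only $157,153.16 − $156,164.05 = $989.11 of this check is subject → $989.11 × 0.0075 = $7.42
Legal plan premium: $131.00
Dental plan: $53.88
Total deductions = $96.94 + $82.29 + $331.24 + $56.99 + $147.79 + $7.42 + $131.00 + $53.88 = $907.55
Net pay = $2,154.31 − $907.55 = $1,246.76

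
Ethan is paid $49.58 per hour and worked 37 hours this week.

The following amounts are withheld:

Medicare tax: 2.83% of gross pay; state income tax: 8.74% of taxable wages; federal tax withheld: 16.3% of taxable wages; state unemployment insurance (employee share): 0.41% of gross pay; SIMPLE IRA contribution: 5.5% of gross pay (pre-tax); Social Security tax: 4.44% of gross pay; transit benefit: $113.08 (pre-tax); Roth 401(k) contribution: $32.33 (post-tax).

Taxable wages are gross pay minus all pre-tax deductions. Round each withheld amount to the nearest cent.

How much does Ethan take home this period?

Gross pay: 37 × $49.58 = $1,834.46
SIMPLE IRA contribution: $1,834.46 × 0.055 = $100.90
Transit benefit: $113.08
Pre-tax total = $100.90 + $113.08 = $213.98
Taxable wages = $1,834.46 − $213.98 = $1,620.48
Federal tax withheld: $1,620.48 × 0.163 = $264.14
State income tax: $1,620.48 × 0.0874 = $141.63
State unemployment insurance (employee share): $1,834.46 × 0.0041 = $7.52
Social Security tax: $1,834.46 × 0.0444 = $81.45
Medicare tax: $1,834.46 × 0.0283 = $51.92
Roth 401(k) contribution: $32.33
Total deductions = $100.90 + $113.08 + $264.14 + $141.63 + $7.52 + $81.45 + $51.92 + $32.33 = $792.97
Net pay = $1,834.46 − $792.97 = $1,041.49

$1,041.49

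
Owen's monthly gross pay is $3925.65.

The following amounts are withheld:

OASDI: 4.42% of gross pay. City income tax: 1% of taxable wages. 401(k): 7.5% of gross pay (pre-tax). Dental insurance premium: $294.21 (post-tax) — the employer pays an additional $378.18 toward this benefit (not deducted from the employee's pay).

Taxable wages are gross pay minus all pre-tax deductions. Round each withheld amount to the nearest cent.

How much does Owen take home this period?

401(k): $3925.65 × 0.075 = $294.42
Taxable wages = $3925.65 − $294.42 = $3631.23
City income tax: $3631.23 × 0.01 = $36.31
OASDI: $3925.65 × 0.0442 = $173.51
Dental insurance premium: $294.21
(Employer's $378.18 toward dental insurance premium is not withheld from the employee.)
Total deductions = $294.42 + $36.31 + $173.51 + $294.21 = $798.45
Net pay = $3925.65 − $798.45 = $3127.20

$3127.20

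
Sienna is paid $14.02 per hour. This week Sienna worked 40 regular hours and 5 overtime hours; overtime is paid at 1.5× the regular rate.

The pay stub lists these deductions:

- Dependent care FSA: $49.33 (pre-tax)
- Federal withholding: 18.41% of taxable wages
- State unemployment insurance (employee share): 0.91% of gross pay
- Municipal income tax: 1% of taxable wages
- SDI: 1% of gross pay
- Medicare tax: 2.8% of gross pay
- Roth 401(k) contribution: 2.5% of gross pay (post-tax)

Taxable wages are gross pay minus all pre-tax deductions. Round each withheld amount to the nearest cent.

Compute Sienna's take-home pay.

$448.91

Regular pay: 40 × $14.02 = $560.80
Overtime pay: 5 × $14.02 × 1.5 = $105.15
Gross pay = $560.80 + $105.15 = $665.95
Dependent care FSA: $49.33
Taxable wages = $665.95 − $49.33 = $616.62
Municipal income tax: $616.62 × 0.01 = $6.17
Federal withholding: $616.62 × 0.1841 = $113.52
Medicare tax: $665.95 × 0.028 = $18.65
SDI: $665.95 × 0.01 = $6.66
State unemployment insurance (employee share): $665.95 × 0.0091 = $6.06
Roth 401(k) contribution: $665.95 × 0.025 = $16.65
Total deductions = $49.33 + $6.17 + $113.52 + $18.65 + $6.66 + $6.06 + $16.65 = $217.04
Net pay = $665.95 − $217.04 = $448.91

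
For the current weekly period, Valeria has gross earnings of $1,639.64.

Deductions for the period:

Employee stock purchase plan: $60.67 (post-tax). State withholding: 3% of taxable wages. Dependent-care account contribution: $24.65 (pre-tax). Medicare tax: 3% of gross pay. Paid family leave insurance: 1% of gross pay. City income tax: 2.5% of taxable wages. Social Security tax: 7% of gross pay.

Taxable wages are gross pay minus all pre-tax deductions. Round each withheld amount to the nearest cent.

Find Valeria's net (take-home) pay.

Dependent-care account contribution: $24.65
Taxable wages = $1,639.64 − $24.65 = $1,614.99
City income tax: $1,614.99 × 0.025 = $40.37
State withholding: $1,614.99 × 0.03 = $48.45
Social Security tax: $1,639.64 × 0.07 = $114.77
Paid family leave insurance: $1,639.64 × 0.01 = $16.40
Medicare tax: $1,639.64 × 0.03 = $49.19
Employee stock purchase plan: $60.67
Total deductions = $24.65 + $40.37 + $48.45 + $114.77 + $16.40 + $49.19 + $60.67 = $354.50
Net pay = $1,639.64 − $354.50 = $1,285.14

$1,285.14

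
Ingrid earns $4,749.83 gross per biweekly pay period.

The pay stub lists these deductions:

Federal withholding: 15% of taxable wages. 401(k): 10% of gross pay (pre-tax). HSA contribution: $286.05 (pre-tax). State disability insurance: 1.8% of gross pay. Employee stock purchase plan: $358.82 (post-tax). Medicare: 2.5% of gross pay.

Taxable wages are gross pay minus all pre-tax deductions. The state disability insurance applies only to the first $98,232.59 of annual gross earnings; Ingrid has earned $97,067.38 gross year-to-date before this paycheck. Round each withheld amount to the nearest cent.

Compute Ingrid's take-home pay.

HSA contribution: $286.05
401(k): $4,749.83 × 0.1 = $474.98
Pre-tax total = $286.05 + $474.98 = $761.03
Taxable wages = $4,749.83 − $761.03 = $3,988.80
Federal withholding: $3,988.80 × 0.15 = $598.32
Medicare: $4,749.83 × 0.025 = $118.75
State disability insurance: only $98,232.59 − $97,067.38 = $1,165.21 of this check is subject → $1,165.21 × 0.018 = $20.97
Employee stock purchase plan: $358.82
Total deductions = $286.05 + $474.98 + $598.32 + $118.75 + $20.97 + $358.82 = $1,857.89
Net pay = $4,749.83 − $1,857.89 = $2,891.94

$2,891.94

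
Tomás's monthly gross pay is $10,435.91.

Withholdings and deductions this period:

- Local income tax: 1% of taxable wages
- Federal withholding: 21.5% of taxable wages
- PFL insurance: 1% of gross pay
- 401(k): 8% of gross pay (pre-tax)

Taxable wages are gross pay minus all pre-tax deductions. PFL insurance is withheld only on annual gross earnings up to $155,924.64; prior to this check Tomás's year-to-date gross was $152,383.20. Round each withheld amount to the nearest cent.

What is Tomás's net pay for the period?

401(k): $10,435.91 × 0.08 = $834.87
Taxable wages = $10,435.91 − $834.87 = $9,601.04
Federal withholding: $9,601.04 × 0.215 = $2,064.22
Local income tax: $9,601.04 × 0.01 = $96.01
PFL insurance: only $155,924.64 − $152,383.20 = $3,541.44 of this check is subject → $3,541.44 × 0.01 = $35.41
Total deductions = $834.87 + $2,064.22 + $96.01 + $35.41 = $3,030.51
Net pay = $10,435.91 − $3,030.51 = $7,405.40

$7,405.40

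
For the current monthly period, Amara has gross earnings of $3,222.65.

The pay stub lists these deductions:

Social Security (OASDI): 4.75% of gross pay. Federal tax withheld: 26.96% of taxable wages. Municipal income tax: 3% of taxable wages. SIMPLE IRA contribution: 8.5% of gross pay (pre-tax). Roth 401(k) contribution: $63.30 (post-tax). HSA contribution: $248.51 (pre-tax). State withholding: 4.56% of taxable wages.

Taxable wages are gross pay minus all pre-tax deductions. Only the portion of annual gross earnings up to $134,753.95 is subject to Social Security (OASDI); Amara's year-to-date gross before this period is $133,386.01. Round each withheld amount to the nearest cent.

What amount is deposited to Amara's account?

$1,639.81

HSA contribution: $248.51
SIMPLE IRA contribution: $3,222.65 × 0.085 = $273.93
Pre-tax total = $248.51 + $273.93 = $522.44
Taxable wages = $3,222.65 − $522.44 = $2,700.21
Federal tax withheld: $2,700.21 × 0.2696 = $727.98
Municipal income tax: $2,700.21 × 0.03 = $81.01
State withholding: $2,700.21 × 0.0456 = $123.13
Social Security (OASDI): only $134,753.95 − $133,386.01 = $1,367.94 of this check is subject → $1,367.94 × 0.0475 = $64.98
Roth 401(k) contribution: $63.30
Total deductions = $248.51 + $273.93 + $727.98 + $81.01 + $123.13 + $64.98 + $63.30 = $1,582.84
Net pay = $3,222.65 − $1,582.84 = $1,639.81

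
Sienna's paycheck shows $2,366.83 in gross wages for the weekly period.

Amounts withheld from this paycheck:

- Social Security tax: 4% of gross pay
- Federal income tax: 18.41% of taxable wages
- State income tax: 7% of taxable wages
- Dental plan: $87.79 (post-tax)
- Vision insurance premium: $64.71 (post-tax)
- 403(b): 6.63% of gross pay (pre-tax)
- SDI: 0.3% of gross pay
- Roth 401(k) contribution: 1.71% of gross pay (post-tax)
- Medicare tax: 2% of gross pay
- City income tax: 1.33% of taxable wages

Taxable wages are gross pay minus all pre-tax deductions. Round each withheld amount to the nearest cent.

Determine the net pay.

403(b): $2,366.83 × 0.0663 = $156.92
Taxable wages = $2,366.83 − $156.92 = $2,209.91
State income tax: $2,209.91 × 0.07 = $154.69
Federal income tax: $2,209.91 × 0.1841 = $406.84
City income tax: $2,209.91 × 0.0133 = $29.39
Medicare tax: $2,366.83 × 0.02 = $47.34
SDI: $2,366.83 × 0.003 = $7.10
Social Security tax: $2,366.83 × 0.04 = $94.67
Dental plan: $87.79
Roth 401(k) contribution: $2,366.83 × 0.0171 = $40.47
Vision insurance premium: $64.71
Total deductions = $156.92 + $154.69 + $406.84 + $29.39 + $47.34 + $7.10 + $94.67 + $87.79 + $40.47 + $64.71 = $1,089.92
Net pay = $2,366.83 − $1,089.92 = $1,276.91

$1,276.91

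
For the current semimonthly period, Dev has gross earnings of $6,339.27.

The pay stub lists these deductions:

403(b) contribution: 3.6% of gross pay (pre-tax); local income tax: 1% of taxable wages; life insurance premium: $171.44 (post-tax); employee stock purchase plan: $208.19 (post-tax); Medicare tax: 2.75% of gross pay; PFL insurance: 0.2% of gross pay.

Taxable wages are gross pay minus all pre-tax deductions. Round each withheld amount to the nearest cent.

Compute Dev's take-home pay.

403(b) contribution: $6,339.27 × 0.036 = $228.21
Taxable wages = $6,339.27 − $228.21 = $6,111.06
Local income tax: $6,111.06 × 0.01 = $61.11
Medicare tax: $6,339.27 × 0.0275 = $174.33
PFL insurance: $6,339.27 × 0.002 = $12.68
Life insurance premium: $171.44
Employee stock purchase plan: $208.19
Total deductions = $228.21 + $61.11 + $174.33 + $12.68 + $171.44 + $208.19 = $855.96
Net pay = $6,339.27 − $855.96 = $5,483.31

$5,483.31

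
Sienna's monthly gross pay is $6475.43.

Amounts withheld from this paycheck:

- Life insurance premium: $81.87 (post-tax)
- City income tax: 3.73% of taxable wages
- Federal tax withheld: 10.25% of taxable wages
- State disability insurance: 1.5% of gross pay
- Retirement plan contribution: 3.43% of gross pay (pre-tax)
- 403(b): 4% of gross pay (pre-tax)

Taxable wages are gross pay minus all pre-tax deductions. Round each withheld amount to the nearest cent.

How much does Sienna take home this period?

$4977.29

Retirement plan contribution: $6475.43 × 0.0343 = $222.11
403(b): $6475.43 × 0.04 = $259.02
Pre-tax total = $222.11 + $259.02 = $481.13
Taxable wages = $6475.43 − $481.13 = $5994.30
Federal tax withheld: $5994.30 × 0.1025 = $614.42
City income tax: $5994.30 × 0.0373 = $223.59
State disability insurance: $6475.43 × 0.015 = $97.13
Life insurance premium: $81.87
Total deductions = $222.11 + $259.02 + $614.42 + $223.59 + $97.13 + $81.87 = $1498.14
Net pay = $6475.43 − $1498.14 = $4977.29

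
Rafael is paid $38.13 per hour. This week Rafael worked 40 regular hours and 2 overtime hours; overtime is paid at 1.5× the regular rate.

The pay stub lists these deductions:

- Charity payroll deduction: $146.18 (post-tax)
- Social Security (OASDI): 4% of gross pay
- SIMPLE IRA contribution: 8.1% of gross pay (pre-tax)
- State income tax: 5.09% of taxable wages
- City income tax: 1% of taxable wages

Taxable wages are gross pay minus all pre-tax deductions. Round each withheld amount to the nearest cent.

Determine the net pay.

$1203.25

Regular pay: 40 × $38.13 = $1525.20
Overtime pay: 2 × $38.13 × 1.5 = $114.39
Gross pay = $1525.20 + $114.39 = $1639.59
SIMPLE IRA contribution: $1639.59 × 0.081 = $132.81
Taxable wages = $1639.59 − $132.81 = $1506.78
City income tax: $1506.78 × 0.01 = $15.07
State income tax: $1506.78 × 0.0509 = $76.70
Social Security (OASDI): $1639.59 × 0.04 = $65.58
Charity payroll deduction: $146.18
Total deductions = $132.81 + $15.07 + $76.70 + $65.58 + $146.18 = $436.34
Net pay = $1639.59 − $436.34 = $1203.25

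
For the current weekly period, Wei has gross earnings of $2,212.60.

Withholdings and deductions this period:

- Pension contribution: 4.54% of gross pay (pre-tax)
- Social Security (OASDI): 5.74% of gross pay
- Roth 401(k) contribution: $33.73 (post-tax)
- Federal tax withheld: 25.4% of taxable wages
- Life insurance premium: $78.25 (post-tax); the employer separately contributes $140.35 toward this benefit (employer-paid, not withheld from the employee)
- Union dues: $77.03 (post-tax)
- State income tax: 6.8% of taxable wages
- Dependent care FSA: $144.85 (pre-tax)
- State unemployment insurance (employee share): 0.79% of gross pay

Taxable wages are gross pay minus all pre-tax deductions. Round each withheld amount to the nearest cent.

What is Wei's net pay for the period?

Dependent care FSA: $144.85
Pension contribution: $2,212.60 × 0.0454 = $100.45
Pre-tax total = $144.85 + $100.45 = $245.30
Taxable wages = $2,212.60 − $245.30 = $1,967.30
State income tax: $1,967.30 × 0.068 = $133.78
Federal tax withheld: $1,967.30 × 0.254 = $499.69
State unemployment insurance (employee share): $2,212.60 × 0.0079 = $17.48
Social Security (OASDI): $2,212.60 × 0.0574 = $127.00
Life insurance premium: $78.25
Roth 401(k) contribution: $33.73
Union dues: $77.03
(Employer's $140.35 toward life insurance premium is not withheld from the employee.)
Total deductions = $144.85 + $100.45 + $133.78 + $499.69 + $17.48 + $127.00 + $78.25 + $33.73 + $77.03 = $1,212.26
Net pay = $2,212.60 − $1,212.26 = $1,000.34

$1,000.34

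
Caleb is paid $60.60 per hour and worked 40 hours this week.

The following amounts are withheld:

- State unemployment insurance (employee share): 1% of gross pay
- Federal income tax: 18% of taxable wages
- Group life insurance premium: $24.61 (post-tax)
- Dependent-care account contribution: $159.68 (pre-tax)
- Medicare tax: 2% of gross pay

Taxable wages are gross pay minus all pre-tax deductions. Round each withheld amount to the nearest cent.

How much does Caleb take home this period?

$1,759.41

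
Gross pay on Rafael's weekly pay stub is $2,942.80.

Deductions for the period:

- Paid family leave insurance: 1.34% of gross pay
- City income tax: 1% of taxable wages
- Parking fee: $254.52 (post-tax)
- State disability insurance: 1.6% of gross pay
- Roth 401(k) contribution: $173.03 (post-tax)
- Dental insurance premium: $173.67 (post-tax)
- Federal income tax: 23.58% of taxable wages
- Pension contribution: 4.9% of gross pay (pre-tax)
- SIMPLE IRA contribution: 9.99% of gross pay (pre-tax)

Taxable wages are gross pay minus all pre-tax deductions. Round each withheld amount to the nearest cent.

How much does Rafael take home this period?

Pension contribution: $2,942.80 × 0.049 = $144.20
SIMPLE IRA contribution: $2,942.80 × 0.0999 = $293.99
Pre-tax total = $144.20 + $293.99 = $438.19
Taxable wages = $2,942.80 − $438.19 = $2,504.61
Federal income tax: $2,504.61 × 0.2358 = $590.59
City income tax: $2,504.61 × 0.01 = $25.05
Paid family leave insurance: $2,942.80 × 0.0134 = $39.43
State disability insurance: $2,942.80 × 0.016 = $47.08
Roth 401(k) contribution: $173.03
Parking fee: $254.52
Dental insurance premium: $173.67
Total deductions = $144.20 + $293.99 + $590.59 + $25.05 + $39.43 + $47.08 + $173.03 + $254.52 + $173.67 = $1,741.56
Net pay = $2,942.80 − $1,741.56 = $1,201.24

$1,201.24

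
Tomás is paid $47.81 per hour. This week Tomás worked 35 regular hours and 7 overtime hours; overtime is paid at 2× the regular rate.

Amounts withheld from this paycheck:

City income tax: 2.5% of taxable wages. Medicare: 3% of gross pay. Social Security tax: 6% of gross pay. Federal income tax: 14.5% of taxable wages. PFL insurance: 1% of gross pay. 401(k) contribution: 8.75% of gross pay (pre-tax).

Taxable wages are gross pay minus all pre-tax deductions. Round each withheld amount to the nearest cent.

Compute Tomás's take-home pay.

$1,540.02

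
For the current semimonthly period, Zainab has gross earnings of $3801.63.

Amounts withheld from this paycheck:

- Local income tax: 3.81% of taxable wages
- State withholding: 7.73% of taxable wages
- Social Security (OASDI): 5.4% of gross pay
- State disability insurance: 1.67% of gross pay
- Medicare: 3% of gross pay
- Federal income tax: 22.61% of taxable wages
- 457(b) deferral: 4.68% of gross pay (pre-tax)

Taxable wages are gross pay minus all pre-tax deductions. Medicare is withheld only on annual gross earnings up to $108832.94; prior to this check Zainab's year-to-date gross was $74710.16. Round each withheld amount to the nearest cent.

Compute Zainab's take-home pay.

$2003.39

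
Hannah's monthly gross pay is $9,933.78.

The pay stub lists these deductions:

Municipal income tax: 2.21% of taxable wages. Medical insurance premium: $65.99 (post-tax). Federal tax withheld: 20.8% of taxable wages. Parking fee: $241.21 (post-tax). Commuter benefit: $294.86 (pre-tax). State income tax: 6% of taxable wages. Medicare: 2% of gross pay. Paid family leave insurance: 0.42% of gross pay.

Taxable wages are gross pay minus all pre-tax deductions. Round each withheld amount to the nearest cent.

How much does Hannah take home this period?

Commuter benefit: $294.86
Taxable wages = $9,933.78 − $294.86 = $9,638.92
State income tax: $9,638.92 × 0.06 = $578.34
Federal tax withheld: $9,638.92 × 0.208 = $2,004.90
Municipal income tax: $9,638.92 × 0.0221 = $213.02
Medicare: $9,933.78 × 0.02 = $198.68
Paid family leave insurance: $9,933.78 × 0.0042 = $41.72
Parking fee: $241.21
Medical insurance premium: $65.99
Total deductions = $294.86 + $578.34 + $2,004.90 + $213.02 + $198.68 + $41.72 + $241.21 + $65.99 = $3,638.72
Net pay = $9,933.78 − $3,638.72 = $6,295.06

$6,295.06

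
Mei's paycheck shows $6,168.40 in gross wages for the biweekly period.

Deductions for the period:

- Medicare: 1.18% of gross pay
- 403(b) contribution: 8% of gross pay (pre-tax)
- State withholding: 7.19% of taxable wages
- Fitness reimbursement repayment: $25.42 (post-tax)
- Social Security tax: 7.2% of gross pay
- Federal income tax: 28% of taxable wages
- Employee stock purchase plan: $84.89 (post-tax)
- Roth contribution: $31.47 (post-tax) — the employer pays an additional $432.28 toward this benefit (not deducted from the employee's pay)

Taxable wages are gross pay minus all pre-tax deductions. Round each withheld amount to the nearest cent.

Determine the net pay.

$3,019.23

403(b) contribution: $6,168.40 × 0.08 = $493.47
Taxable wages = $6,168.40 − $493.47 = $5,674.93
Federal income tax: $5,674.93 × 0.28 = $1,588.98
State withholding: $5,674.93 × 0.0719 = $408.03
Medicare: $6,168.40 × 0.0118 = $72.79
Social Security tax: $6,168.40 × 0.072 = $444.12
Employee stock purchase plan: $84.89
Roth contribution: $31.47
Fitness reimbursement repayment: $25.42
(Employer's $432.28 toward Roth contribution is not withheld from the employee.)
Total deductions = $493.47 + $1,588.98 + $408.03 + $72.79 + $444.12 + $84.89 + $31.47 + $25.42 = $3,149.17
Net pay = $6,168.40 − $3,149.17 = $3,019.23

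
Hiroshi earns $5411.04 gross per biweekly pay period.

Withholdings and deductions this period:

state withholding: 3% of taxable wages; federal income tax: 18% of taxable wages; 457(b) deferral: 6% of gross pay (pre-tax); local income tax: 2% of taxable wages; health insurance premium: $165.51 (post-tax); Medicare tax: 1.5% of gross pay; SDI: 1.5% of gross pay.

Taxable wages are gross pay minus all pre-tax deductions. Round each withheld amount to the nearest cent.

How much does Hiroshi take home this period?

$3588.66

457(b) deferral: $5411.04 × 0.06 = $324.66
Taxable wages = $5411.04 − $324.66 = $5086.38
Federal income tax: $5086.38 × 0.18 = $915.55
Local income tax: $5086.38 × 0.02 = $101.73
State withholding: $5086.38 × 0.03 = $152.59
Medicare tax: $5411.04 × 0.015 = $81.17
SDI: $5411.04 × 0.015 = $81.17
Health insurance premium: $165.51
Total deductions = $324.66 + $915.55 + $101.73 + $152.59 + $81.17 + $81.17 + $165.51 = $1822.38
Net pay = $5411.04 − $1822.38 = $3588.66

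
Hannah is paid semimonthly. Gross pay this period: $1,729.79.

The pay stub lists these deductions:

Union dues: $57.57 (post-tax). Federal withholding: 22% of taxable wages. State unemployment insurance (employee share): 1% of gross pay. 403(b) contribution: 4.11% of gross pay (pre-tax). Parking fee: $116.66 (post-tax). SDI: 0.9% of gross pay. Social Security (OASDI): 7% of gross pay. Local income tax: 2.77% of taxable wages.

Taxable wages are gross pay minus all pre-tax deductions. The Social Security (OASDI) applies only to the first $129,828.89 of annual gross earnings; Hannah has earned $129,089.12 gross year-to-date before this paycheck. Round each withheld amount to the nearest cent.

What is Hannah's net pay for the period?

$988.96

403(b) contribution: $1,729.79 × 0.0411 = $71.09
Taxable wages = $1,729.79 − $71.09 = $1,658.70
Federal withholding: $1,658.70 × 0.22 = $364.91
Local income tax: $1,658.70 × 0.0277 = $45.95
SDI: $1,729.79 × 0.009 = $15.57
Social Security (OASDI): only $129,828.89 − $129,089.12 = $739.77 of this check is subject → $739.77 × 0.07 = $51.78
State unemployment insurance (employee share): $1,729.79 × 0.01 = $17.30
Parking fee: $116.66
Union dues: $57.57
Total deductions = $71.09 + $364.91 + $45.95 + $15.57 + $51.78 + $17.30 + $116.66 + $57.57 = $740.83
Net pay = $1,729.79 − $740.83 = $988.96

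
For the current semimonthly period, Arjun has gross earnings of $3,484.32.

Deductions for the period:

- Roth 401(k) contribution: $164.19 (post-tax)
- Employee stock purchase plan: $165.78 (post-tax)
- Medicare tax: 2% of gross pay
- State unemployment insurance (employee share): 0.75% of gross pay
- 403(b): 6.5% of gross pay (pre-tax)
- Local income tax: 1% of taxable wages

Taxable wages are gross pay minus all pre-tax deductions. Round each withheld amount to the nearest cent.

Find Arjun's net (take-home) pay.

403(b): $3,484.32 × 0.065 = $226.48
Taxable wages = $3,484.32 − $226.48 = $3,257.84
Local income tax: $3,257.84 × 0.01 = $32.58
Medicare tax: $3,484.32 × 0.02 = $69.69
State unemployment insurance (employee share): $3,484.32 × 0.0075 = $26.13
Employee stock purchase plan: $165.78
Roth 401(k) contribution: $164.19
Total deductions = $226.48 + $32.58 + $69.69 + $26.13 + $165.78 + $164.19 = $684.85
Net pay = $3,484.32 − $684.85 = $2,799.47

$2,799.47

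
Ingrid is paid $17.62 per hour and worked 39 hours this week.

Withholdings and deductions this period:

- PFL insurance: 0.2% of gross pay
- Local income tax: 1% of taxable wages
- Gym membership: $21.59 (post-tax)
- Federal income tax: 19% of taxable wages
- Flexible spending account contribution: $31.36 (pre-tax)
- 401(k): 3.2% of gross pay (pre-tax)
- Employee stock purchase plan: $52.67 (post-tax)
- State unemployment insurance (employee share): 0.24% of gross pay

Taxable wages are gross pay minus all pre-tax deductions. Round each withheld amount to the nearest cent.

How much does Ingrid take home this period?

$429.78

Gross pay: 39 × $17.62 = $687.18
Flexible spending account contribution: $31.36
401(k): $687.18 × 0.032 = $21.99
Pre-tax total = $31.36 + $21.99 = $53.35
Taxable wages = $687.18 − $53.35 = $633.83
Local income tax: $633.83 × 0.01 = $6.34
Federal income tax: $633.83 × 0.19 = $120.43
PFL insurance: $687.18 × 0.002 = $1.37
State unemployment insurance (employee share): $687.18 × 0.0024 = $1.65
Employee stock purchase plan: $52.67
Gym membership: $21.59
Total deductions = $31.36 + $21.99 + $6.34 + $120.43 + $1.37 + $1.65 + $52.67 + $21.59 = $257.40
Net pay = $687.18 − $257.40 = $429.78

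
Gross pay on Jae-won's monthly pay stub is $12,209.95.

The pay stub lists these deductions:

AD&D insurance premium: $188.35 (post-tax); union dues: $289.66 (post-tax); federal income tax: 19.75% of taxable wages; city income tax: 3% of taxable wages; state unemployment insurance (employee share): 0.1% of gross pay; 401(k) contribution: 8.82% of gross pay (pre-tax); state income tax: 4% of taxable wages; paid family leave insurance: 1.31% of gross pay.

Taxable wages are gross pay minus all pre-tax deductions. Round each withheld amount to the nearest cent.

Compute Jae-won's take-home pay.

401(k) contribution: $12,209.95 × 0.0882 = $1,076.92
Taxable wages = $12,209.95 − $1,076.92 = $11,133.03
City income tax: $11,133.03 × 0.03 = $333.99
Federal income tax: $11,133.03 × 0.1975 = $2,198.77
State income tax: $11,133.03 × 0.04 = $445.32
Paid family leave insurance: $12,209.95 × 0.0131 = $159.95
State unemployment insurance (employee share): $12,209.95 × 0.001 = $12.21
Union dues: $289.66
AD&D insurance premium: $188.35
Total deductions = $1,076.92 + $333.99 + $2,198.77 + $445.32 + $159.95 + $12.21 + $289.66 + $188.35 = $4,705.17
Net pay = $12,209.95 − $4,705.17 = $7,504.78

$7,504.78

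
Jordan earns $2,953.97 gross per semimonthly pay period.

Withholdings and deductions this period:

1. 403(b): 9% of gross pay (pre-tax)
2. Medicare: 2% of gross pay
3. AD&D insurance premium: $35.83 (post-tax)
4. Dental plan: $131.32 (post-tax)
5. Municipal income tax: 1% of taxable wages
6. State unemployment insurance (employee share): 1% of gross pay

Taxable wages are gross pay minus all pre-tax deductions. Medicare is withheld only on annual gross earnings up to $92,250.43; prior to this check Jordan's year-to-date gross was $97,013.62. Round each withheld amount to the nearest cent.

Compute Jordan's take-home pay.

$2,464.54

403(b): $2,953.97 × 0.09 = $265.86
Taxable wages = $2,953.97 − $265.86 = $2,688.11
Municipal income tax: $2,688.11 × 0.01 = $26.88
Medicare: annual cap $92,250.43 already reached (YTD $97,013.62), so $0.00
State unemployment insurance (employee share): $2,953.97 × 0.01 = $29.54
AD&D insurance premium: $35.83
Dental plan: $131.32
Total deductions = $265.86 + $26.88 + $0.00 + $29.54 + $35.83 + $131.32 = $489.43
Net pay = $2,953.97 − $489.43 = $2,464.54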